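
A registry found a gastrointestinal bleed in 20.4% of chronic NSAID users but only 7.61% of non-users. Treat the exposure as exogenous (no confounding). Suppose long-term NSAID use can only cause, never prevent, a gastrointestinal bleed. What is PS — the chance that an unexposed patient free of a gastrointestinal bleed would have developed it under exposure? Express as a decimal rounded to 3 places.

PS ≈ 0.138

p₁ = 0.204, p₀ = 0.0761.
Under exogeneity and monotonicity, PS = (p₁ − p₀) / (1 − p₀).
PS = (0.204 − 0.0761) / (1 − 0.0761) = 0.1279 / 0.9239 ≈ 0.1384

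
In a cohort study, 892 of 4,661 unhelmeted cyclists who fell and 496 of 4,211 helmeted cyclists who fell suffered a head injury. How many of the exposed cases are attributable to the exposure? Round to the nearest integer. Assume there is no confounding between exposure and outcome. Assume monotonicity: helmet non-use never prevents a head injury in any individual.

about 343 cases

p₁ = P(outcome | exposed) = 892/4661 = 0.19138
p₀ = P(outcome | unexposed) = 496/4211 = 0.11779
PN = (p₁ − p₀)/p₁ = (0.19138 − 0.11779) / 0.19138 ≈ 0.38452.
Attributable cases ≈ PN × (exposed cases) = 0.38452 × 892 ≈ 343.00.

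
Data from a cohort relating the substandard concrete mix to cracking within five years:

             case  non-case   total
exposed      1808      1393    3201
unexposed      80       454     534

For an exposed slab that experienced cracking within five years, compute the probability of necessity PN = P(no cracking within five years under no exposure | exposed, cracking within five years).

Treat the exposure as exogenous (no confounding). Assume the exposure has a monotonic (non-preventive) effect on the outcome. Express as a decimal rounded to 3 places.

p₁ = P(outcome | exposed) = 1808/3201 = 0.56482
p₀ = P(outcome | unexposed) = 80/534 = 0.14981
Under exogeneity and monotonicity, PN = (p₁ − p₀)/p₁.
PN = (0.56482 − 0.14981) / 0.56482 ≈ 0.7348

PN ≈ 0.735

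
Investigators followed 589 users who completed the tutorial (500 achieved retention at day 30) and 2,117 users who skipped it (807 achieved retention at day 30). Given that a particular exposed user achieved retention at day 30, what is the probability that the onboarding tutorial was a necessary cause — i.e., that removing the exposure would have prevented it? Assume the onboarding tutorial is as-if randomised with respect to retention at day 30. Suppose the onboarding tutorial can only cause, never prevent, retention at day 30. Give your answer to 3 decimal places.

PN ≈ 0.551

p₁ = P(outcome | exposed) = 500/589 = 0.8489
p₀ = P(outcome | unexposed) = 807/2117 = 0.3812
Under exogeneity and monotonicity, PN = (p₁ − p₀) / p₁.
PN = (0.8489 − 0.3812) / 0.8489 = 0.4677 / 0.8489 ≈ 0.5509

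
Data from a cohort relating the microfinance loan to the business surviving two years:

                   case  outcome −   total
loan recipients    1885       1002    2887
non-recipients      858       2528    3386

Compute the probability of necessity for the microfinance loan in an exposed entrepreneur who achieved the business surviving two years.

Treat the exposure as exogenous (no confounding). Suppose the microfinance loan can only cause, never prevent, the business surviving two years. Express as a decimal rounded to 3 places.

PN ≈ 0.612

p₁ = P(outcome | exposed) = 1885/2887 = 0.65293
p₀ = P(outcome | unexposed) = 858/3386 = 0.2534
Under exogeneity and monotonicity, PN = (p₁ − p₀)/p₁.
PN = (0.65293 − 0.2534) / 0.65293 ≈ 0.6119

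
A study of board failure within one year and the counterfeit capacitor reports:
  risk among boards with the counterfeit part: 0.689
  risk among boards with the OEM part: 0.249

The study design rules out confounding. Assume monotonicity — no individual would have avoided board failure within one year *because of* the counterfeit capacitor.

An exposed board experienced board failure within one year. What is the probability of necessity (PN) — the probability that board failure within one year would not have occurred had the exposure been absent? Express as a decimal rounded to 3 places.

Let p₁ = 0.689, p₀ = 0.249.
Under exogeneity and monotonicity, PN = (p₁ − p₀) / p₁.
PN = (0.689 − 0.249) / 0.689 = 0.44 / 0.689 ≈ 0.6386

PN ≈ 0.639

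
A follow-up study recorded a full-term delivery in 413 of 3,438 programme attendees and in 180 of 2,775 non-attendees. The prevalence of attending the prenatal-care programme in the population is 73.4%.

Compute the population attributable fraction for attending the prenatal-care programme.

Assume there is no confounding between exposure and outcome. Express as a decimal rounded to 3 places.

PAF ≈ 0.385

p₁ = P(outcome | exposed) = 413/3438 = 0.12013
p₀ = P(outcome | unexposed) = 180/2775 = 0.064865
Overall risk P(Y=1) = π·p₁ + (1−π)·p₀ = 0.734×0.12013 + 0.266×0.064865 = 0.10543.
Under exogeneity, PAF = [P(Y=1) − p₀] / P(Y=1).
PAF = (0.10543 − 0.064865) / 0.10543 ≈ 0.3847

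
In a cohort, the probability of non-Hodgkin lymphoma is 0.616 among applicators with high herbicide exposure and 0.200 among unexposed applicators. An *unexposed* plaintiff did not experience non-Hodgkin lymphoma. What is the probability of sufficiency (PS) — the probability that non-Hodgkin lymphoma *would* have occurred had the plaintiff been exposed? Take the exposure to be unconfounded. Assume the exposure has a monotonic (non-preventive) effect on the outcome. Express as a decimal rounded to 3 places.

PS ≈ 0.520

Let p₁ = 0.616, p₀ = 0.2.
Under exogeneity and monotonicity, PS = (p₁ − p₀) / (1 − p₀).
PS = (0.616 − 0.2) / (1 − 0.2) = 0.416 / 0.8 ≈ 0.5200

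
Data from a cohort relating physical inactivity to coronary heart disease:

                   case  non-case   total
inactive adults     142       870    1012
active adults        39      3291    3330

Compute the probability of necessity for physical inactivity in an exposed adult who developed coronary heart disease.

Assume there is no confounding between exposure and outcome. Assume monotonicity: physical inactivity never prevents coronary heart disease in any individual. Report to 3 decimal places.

PN ≈ 0.917

p₁ = P(outcome | exposed) = 142/1012 = 0.14032
p₀ = P(outcome | unexposed) = 39/3330 = 0.011712
Under exogeneity and monotonicity, PN = (p₁ − p₀)/p₁.
PN = (0.14032 − 0.011712) / 0.14032 ≈ 0.9165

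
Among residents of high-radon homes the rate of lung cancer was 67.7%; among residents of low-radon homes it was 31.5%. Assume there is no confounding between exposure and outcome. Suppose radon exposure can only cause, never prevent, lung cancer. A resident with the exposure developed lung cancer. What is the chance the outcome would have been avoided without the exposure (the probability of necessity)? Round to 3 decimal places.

p₁ = 0.677, p₀ = 0.315.
Under exogeneity and monotonicity, PN = (p₁ − p₀) / p₁.
PN = (0.677 − 0.315) / 0.677 = 0.362 / 0.677 ≈ 0.5347

PN ≈ 0.535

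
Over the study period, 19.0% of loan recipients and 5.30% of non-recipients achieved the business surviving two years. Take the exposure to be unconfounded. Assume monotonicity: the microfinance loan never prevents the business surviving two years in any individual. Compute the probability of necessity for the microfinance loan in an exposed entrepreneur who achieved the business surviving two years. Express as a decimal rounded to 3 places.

p₁ = 0.19, p₀ = 0.053.
Under exogeneity and monotonicity, PN = (p₁ − p₀) / p₁.
PN = (0.19 − 0.053) / 0.19 = 0.137 / 0.19 ≈ 0.7211

PN ≈ 0.721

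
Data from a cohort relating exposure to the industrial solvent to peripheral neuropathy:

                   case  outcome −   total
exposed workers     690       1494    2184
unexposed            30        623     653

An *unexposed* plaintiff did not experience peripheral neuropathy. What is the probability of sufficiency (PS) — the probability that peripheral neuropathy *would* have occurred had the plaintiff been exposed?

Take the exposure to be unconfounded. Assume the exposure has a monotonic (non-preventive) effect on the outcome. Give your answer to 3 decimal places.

PS ≈ 0.283

p₁ = P(outcome | exposed) = 690/2184 = 0.31593
p₀ = P(outcome | unexposed) = 30/653 = 0.045942
Under exogeneity and monotonicity, PS = (p₁ − p₀)/(1 − p₀).
PS = (0.31593 − 0.045942) / 0.95406 ≈ 0.2830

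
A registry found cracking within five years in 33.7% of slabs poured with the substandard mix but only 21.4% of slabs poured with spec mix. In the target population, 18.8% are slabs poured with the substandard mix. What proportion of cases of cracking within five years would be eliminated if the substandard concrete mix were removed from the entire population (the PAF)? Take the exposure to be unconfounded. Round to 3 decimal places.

p₁ = 0.337, p₀ = 0.214.
Overall risk P(Y=1) = π·p₁ + (1−π)·p₀ = 0.188×0.337 + 0.812×0.214 = 0.23712.
Under exogeneity, PAF = [P(Y=1) − p₀] / P(Y=1).
PAF = (0.23712 − 0.214) / 0.23712 ≈ 0.0975

PAF ≈ 0.098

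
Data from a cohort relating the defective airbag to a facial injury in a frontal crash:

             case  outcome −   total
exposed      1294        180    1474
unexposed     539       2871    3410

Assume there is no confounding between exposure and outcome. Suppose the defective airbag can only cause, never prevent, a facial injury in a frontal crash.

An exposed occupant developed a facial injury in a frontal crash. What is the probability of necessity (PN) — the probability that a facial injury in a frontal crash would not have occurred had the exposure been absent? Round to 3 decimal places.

PN ≈ 0.820

p₁ = P(outcome | exposed) = 1294/1474 = 0.87788
p₀ = P(outcome | unexposed) = 539/3410 = 0.15806
Under exogeneity and monotonicity, PN = (p₁ − p₀)/p₁.
PN = (0.87788 − 0.15806) / 0.87788 ≈ 0.8199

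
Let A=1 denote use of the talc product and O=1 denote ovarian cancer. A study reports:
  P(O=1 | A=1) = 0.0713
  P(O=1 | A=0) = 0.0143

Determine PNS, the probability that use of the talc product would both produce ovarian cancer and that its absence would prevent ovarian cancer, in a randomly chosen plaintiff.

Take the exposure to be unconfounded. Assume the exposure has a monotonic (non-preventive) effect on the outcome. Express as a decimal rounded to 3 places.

Let p₁ = 0.0713, p₀ = 0.0143.
Under exogeneity and monotonicity, PNS = p₁ − p₀.
PNS = 0.0713 − 0.0143 = 0.057

PNS ≈ 0.057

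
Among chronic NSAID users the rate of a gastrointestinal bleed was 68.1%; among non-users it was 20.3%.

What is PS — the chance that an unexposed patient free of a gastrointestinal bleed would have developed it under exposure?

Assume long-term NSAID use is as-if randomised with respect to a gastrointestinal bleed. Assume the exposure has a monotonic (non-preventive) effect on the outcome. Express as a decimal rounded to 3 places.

PS ≈ 0.600

p₁ = 0.681, p₀ = 0.203.
Under exogeneity and monotonicity, PS = (p₁ − p₀) / (1 − p₀).
PS = (0.681 − 0.203) / (1 − 0.203) = 0.478 / 0.797 ≈ 0.5997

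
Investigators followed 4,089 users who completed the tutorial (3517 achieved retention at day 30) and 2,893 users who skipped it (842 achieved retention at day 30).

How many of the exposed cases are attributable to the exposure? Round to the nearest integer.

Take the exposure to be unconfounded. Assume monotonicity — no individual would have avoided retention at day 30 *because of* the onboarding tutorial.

p₁ = P(outcome | exposed) = 3517/4089 = 0.86011
p₀ = P(outcome | unexposed) = 842/2893 = 0.29105
PN = (p₁ − p₀)/p₁ = (0.86011 − 0.29105) / 0.86011 ≈ 0.66162.
Attributable cases ≈ PN × (exposed cases) = 0.66162 × 3517 ≈ 2326.91.

about 2327 cases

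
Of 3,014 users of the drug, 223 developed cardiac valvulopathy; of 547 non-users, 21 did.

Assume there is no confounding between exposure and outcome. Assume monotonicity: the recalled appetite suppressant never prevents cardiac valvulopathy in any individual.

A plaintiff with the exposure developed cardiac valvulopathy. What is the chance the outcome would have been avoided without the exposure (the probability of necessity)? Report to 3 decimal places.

p₁ = P(outcome | exposed) = 223/3014 = 0.073988
p₀ = P(outcome | unexposed) = 21/547 = 0.038391
Under exogeneity and monotonicity, PN = (p₁ − p₀) / p₁.
PN = (0.073988 − 0.038391) / 0.073988 = 0.035597 / 0.073988 ≈ 0.4811

PN ≈ 0.481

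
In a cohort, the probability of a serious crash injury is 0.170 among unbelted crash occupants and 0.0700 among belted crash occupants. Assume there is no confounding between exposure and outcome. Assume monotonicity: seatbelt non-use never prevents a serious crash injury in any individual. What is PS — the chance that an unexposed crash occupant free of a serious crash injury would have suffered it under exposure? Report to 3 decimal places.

Let p₁ = 0.17, p₀ = 0.07.
Under exogeneity and monotonicity, PS = (p₁ − p₀) / (1 − p₀).
PS = (0.17 − 0.07) / (1 − 0.07) = 0.1 / 0.93 ≈ 0.1075

PS ≈ 0.108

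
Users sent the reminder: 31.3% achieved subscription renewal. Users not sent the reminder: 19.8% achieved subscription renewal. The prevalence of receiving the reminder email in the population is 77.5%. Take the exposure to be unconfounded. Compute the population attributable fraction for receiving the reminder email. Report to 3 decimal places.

PAF ≈ 0.310

p₁ = 0.313, p₀ = 0.198.
Overall risk P(Y=1) = π·p₁ + (1−π)·p₀ = 0.775×0.313 + 0.225×0.198 = 0.28713.
Under exogeneity, PAF = [P(Y=1) − p₀] / P(Y=1).
PAF = (0.28713 − 0.198) / 0.28713 ≈ 0.3104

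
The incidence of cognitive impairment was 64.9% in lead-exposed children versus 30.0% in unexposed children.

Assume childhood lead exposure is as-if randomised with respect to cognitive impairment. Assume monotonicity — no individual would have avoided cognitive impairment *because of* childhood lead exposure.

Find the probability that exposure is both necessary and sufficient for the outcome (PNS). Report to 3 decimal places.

p₁ = 0.649, p₀ = 0.3.
Under exogeneity and monotonicity, PNS = p₁ − p₀.
PNS = 0.649 − 0.3 = 0.349

PNS ≈ 0.349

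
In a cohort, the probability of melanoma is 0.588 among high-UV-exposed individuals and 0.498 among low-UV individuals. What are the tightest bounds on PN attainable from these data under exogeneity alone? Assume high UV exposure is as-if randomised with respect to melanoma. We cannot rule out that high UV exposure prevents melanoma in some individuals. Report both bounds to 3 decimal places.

Let p₁ = 0.588, p₀ = 0.498.
Under exogeneity alone the bounds on PN are max{0,(p₁−p₀)/p₁} ≤ PN ≤ min{1,(1−p₀)/p₁}.
  lower = (p₁ − p₀)/p₁ = 0.09 / 0.588 ≈ 0.1531
  upper = min{1, (1 − p₀)/p₁} = 0.502 / 0.588 ≈ 0.8537

0.153 ≤ PN ≤ 0.854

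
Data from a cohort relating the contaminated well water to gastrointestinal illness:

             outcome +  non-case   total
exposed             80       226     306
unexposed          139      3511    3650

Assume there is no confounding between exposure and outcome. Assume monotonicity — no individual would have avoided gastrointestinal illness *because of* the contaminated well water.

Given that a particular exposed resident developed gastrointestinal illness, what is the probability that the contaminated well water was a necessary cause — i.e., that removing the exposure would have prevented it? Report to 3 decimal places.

PN ≈ 0.854

p₁ = P(outcome | exposed) = 80/306 = 0.26144
p₀ = P(outcome | unexposed) = 139/3650 = 0.038082
Under exogeneity and monotonicity, PN = (p₁ − p₀) / p₁.
PN = (0.26144 − 0.038082) / 0.26144 = 0.22336 / 0.26144 ≈ 0.8543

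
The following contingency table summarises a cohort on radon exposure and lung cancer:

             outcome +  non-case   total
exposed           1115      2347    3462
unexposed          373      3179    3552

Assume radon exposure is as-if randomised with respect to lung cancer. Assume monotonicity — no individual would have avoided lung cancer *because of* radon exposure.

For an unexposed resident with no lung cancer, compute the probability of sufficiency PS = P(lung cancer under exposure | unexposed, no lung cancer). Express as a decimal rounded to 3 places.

p₁ = P(outcome | exposed) = 1115/3462 = 0.32207
p₀ = P(outcome | unexposed) = 373/3552 = 0.10501
Under exogeneity and monotonicity, PS = (p₁ − p₀)/(1 − p₀).
PS = (0.32207 − 0.10501) / 0.89499 ≈ 0.2425

PS ≈ 0.243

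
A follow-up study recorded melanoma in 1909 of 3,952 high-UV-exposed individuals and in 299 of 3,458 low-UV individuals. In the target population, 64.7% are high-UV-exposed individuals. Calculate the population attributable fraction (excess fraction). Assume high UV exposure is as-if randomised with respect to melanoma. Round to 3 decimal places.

p₁ = P(outcome | exposed) = 1909/3952 = 0.48305
p₀ = P(outcome | unexposed) = 299/3458 = 0.086466
Overall risk P(Y=1) = π·p₁ + (1−π)·p₀ = 0.647×0.48305 + 0.353×0.086466 = 0.34305.
Under exogeneity, PAF = [P(Y=1) − p₀] / P(Y=1).
PAF = (0.34305 − 0.086466) / 0.34305 ≈ 0.7480

PAF ≈ 0.748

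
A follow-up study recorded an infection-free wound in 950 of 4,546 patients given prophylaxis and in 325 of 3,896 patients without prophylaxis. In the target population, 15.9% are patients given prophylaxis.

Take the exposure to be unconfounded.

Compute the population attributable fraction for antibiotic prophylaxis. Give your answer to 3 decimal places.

p₁ = P(outcome | exposed) = 950/4546 = 0.20897
p₀ = P(outcome | unexposed) = 325/3896 = 0.083419
Overall risk P(Y=1) = π·p₁ + (1−π)·p₀ = 0.159×0.20897 + 0.841×0.083419 = 0.10338.
Under exogeneity, PAF = [P(Y=1) − p₀] / P(Y=1).
PAF = (0.10338 − 0.083419) / 0.10338 ≈ 0.1931

PAF ≈ 0.193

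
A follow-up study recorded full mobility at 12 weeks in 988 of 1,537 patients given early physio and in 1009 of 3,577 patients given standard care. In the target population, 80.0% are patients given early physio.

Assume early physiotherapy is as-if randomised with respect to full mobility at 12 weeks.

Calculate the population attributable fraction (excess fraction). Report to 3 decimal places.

p₁ = P(outcome | exposed) = 988/1537 = 0.64281
p₀ = P(outcome | unexposed) = 1009/3577 = 0.28208
Overall risk P(Y=1) = π·p₁ + (1−π)·p₀ = 0.8×0.64281 + 0.2×0.28208 = 0.57066.
Under exogeneity, PAF = [P(Y=1) − p₀] / P(Y=1).
PAF = (0.57066 − 0.28208) / 0.57066 ≈ 0.5057

PAF ≈ 0.506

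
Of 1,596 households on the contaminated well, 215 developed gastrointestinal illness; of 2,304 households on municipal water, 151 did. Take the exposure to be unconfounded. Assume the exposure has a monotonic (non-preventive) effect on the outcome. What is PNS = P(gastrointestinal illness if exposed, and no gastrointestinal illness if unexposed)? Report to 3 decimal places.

PNS ≈ 0.069

p₁ = P(outcome | exposed) = 215/1596 = 0.13471
p₀ = P(outcome | unexposed) = 151/2304 = 0.065538
Under exogeneity and monotonicity, PNS = p₁ − p₀.
PNS = 0.13471 − 0.065538 = 0.069174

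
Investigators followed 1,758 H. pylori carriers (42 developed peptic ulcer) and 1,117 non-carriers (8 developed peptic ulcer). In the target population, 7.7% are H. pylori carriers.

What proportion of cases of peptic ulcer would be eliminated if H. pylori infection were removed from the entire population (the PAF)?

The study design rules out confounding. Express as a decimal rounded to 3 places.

PAF ≈ 0.152

p₁ = P(outcome | exposed) = 42/1758 = 0.023891
p₀ = P(outcome | unexposed) = 8/1117 = 0.007162
Overall risk P(Y=1) = π·p₁ + (1−π)·p₀ = 0.077×0.023891 + 0.923×0.007162 = 0.0084502.
Under exogeneity, PAF = [P(Y=1) − p₀] / P(Y=1).
PAF = (0.0084502 − 0.007162) / 0.0084502 ≈ 0.1524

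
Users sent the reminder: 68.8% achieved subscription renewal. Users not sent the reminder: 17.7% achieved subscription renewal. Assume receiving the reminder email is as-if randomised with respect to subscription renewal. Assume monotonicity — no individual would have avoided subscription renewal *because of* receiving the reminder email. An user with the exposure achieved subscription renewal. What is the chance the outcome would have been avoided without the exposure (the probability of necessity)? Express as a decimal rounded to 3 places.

p₁ = 0.688, p₀ = 0.177.
Under exogeneity and monotonicity, PN = (p₁ − p₀) / p₁.
PN = (0.688 − 0.177) / 0.688 = 0.511 / 0.688 ≈ 0.7427

PN ≈ 0.743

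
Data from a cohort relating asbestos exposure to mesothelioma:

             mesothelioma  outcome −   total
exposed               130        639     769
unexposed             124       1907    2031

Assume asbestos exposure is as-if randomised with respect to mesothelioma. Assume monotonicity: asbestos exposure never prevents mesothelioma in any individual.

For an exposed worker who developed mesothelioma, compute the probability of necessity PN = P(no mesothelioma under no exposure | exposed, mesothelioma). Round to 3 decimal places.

p₁ = P(outcome | exposed) = 130/769 = 0.16905
p₀ = P(outcome | unexposed) = 124/2031 = 0.061054
Under exogeneity and monotonicity, PN = (p₁ − p₀) / p₁.
PN = (0.16905 − 0.061054) / 0.16905 = 0.108 / 0.16905 ≈ 0.6388

PN ≈ 0.639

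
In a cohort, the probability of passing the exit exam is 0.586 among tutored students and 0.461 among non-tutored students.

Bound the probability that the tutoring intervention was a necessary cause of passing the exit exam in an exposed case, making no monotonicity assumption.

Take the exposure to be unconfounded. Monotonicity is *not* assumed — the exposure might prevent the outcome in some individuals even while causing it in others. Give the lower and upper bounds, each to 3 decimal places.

0.213 ≤ PN ≤ 0.920

Let p₁ = 0.586, p₀ = 0.461.
Under exogeneity alone the bounds on PN are max{0,(p₁−p₀)/p₁} ≤ PN ≤ min{1,(1−p₀)/p₁}.
  lower = (p₁ − p₀)/p₁ = 0.125 / 0.586 ≈ 0.2133
  upper = min{1, (1 − p₀)/p₁} = 0.539 / 0.586 ≈ 0.9198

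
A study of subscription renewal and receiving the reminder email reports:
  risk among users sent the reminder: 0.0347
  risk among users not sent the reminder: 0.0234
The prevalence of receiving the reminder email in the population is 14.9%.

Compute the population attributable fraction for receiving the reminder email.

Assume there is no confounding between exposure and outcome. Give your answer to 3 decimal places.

PAF ≈ 0.067

Let p₁ = 0.0347, p₀ = 0.0234.
Overall risk P(Y=1) = π·p₁ + (1−π)·p₀ = 0.149×0.0347 + 0.851×0.0234 = 0.025084.
Under exogeneity, PAF = [P(Y=1) − p₀] / P(Y=1).
PAF = (0.025084 − 0.0234) / 0.025084 ≈ 0.0671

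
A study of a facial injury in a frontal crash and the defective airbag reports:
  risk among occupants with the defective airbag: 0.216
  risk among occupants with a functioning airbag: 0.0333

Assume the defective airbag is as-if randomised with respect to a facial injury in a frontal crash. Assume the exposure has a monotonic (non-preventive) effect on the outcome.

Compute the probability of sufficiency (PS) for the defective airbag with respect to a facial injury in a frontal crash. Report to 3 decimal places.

PS ≈ 0.189

Let p₁ = 0.216, p₀ = 0.0333.
Under exogeneity and monotonicity, PS = (p₁ − p₀) / (1 − p₀).
PS = (0.216 − 0.0333) / (1 − 0.0333) = 0.1827 / 0.9667 ≈ 0.1890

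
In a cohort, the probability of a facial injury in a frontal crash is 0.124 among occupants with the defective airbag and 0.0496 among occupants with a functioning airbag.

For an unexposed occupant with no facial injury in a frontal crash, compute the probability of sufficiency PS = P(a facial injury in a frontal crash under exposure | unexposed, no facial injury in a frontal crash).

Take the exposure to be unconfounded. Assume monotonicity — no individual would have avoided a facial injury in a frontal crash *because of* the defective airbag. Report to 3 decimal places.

Let p₁ = 0.124, p₀ = 0.0496.
Under exogeneity and monotonicity, PS = (p₁ − p₀) / (1 − p₀).
PS = (0.124 − 0.0496) / (1 − 0.0496) = 0.0744 / 0.9504 ≈ 0.0783

PS ≈ 0.078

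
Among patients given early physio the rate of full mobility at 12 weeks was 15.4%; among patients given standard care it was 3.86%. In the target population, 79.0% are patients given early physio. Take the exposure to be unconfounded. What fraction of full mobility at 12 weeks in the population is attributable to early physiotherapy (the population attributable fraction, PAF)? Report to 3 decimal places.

PAF ≈ 0.703

p₁ = 0.154, p₀ = 0.0386.
Overall risk P(Y=1) = π·p₁ + (1−π)·p₀ = 0.79×0.154 + 0.21×0.0386 = 0.12977.
Under exogeneity, PAF = [P(Y=1) − p₀] / P(Y=1).
PAF = (0.12977 − 0.0386) / 0.12977 ≈ 0.7025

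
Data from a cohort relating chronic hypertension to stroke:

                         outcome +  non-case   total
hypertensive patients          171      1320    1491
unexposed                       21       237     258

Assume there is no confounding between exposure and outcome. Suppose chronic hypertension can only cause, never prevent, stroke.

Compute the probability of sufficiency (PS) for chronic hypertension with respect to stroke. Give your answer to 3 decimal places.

PS ≈ 0.036

p₁ = P(outcome | exposed) = 171/1491 = 0.11469
p₀ = P(outcome | unexposed) = 21/258 = 0.081395
Under exogeneity and monotonicity, PS = (p₁ − p₀) / (1 − p₀).
PS = (0.11469 − 0.081395) / (1 − 0.081395) = 0.033293 / 0.9186 ≈ 0.0362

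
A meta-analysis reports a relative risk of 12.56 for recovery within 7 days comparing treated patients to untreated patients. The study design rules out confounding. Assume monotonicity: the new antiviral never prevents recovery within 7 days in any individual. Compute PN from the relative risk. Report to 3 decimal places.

PN ≈ 0.920

Under exogeneity and monotonicity, PN = (RR − 1) / RR = 1 − 1/RR.
PN = (12.56 − 1) / 12.56 = 11.56 / 12.56 ≈ 0.9204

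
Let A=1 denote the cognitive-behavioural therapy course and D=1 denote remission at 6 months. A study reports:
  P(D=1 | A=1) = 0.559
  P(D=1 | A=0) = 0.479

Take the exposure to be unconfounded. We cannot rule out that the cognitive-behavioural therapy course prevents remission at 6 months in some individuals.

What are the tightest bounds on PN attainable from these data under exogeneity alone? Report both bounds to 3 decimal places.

0.143 ≤ PN ≤ 0.932

Let p₁ = 0.559, p₀ = 0.479.
Under exogeneity alone the bounds on PN are max{0,(p₁−p₀)/p₁} ≤ PN ≤ min{1,(1−p₀)/p₁}.
  lower = (p₁ − p₀)/p₁ = 0.08 / 0.559 ≈ 0.1431
  upper = min{1, (1 − p₀)/p₁} = 0.521 / 0.559 ≈ 0.9320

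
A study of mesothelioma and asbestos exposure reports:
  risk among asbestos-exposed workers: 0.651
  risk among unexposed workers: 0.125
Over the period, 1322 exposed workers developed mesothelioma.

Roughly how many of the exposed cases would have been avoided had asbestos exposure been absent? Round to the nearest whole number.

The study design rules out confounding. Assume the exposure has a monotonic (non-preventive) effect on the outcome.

Let p₁ = 0.651, p₀ = 0.125.
PN = (p₁ − p₀)/p₁ = (0.651 − 0.125) / 0.651 ≈ 0.80799.
Attributable cases ≈ PN × (exposed cases) = 0.80799 × 1322 ≈ 1068.16.

about 1068 cases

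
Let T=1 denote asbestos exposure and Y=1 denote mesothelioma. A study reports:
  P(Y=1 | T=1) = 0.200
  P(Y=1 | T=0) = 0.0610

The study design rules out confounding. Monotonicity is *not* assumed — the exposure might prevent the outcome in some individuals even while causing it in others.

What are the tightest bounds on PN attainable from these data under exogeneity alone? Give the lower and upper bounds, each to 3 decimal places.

0.695 ≤ PN ≤ 1.000

Let p₁ = 0.2, p₀ = 0.061.
Under exogeneity alone the bounds on PN are max{0,(p₁−p₀)/p₁} ≤ PN ≤ min{1,(1−p₀)/p₁}.
  lower = (p₁ − p₀)/p₁ = 0.139 / 0.2 ≈ 0.6950
  upper = min{1, (1 − p₀)/p₁} = 0.939 / 0.2 ≈ 4.6950 → capped at 1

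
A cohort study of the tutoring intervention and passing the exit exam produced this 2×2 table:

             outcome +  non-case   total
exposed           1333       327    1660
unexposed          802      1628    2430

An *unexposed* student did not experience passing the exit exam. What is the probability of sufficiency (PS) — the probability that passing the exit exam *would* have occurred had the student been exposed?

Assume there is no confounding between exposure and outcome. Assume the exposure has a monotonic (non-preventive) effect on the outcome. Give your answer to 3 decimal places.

p₁ = P(outcome | exposed) = 1333/1660 = 0.80301
p₀ = P(outcome | unexposed) = 802/2430 = 0.33004
Under exogeneity and monotonicity, PS = (p₁ − p₀)/(1 − p₀).
PS = (0.80301 − 0.33004) / 0.66996 ≈ 0.7060

PS ≈ 0.706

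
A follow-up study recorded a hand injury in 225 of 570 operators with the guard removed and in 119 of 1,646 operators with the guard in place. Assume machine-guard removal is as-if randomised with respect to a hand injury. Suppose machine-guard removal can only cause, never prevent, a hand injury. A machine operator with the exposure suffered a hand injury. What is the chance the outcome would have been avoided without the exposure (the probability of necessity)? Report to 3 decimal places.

p₁ = P(outcome | exposed) = 225/570 = 0.39474
p₀ = P(outcome | unexposed) = 119/1646 = 0.072296
Under exogeneity and monotonicity, PN = (p₁ − p₀) / p₁.
PN = (0.39474 − 0.072296) / 0.39474 = 0.32244 / 0.39474 ≈ 0.8168

PN ≈ 0.817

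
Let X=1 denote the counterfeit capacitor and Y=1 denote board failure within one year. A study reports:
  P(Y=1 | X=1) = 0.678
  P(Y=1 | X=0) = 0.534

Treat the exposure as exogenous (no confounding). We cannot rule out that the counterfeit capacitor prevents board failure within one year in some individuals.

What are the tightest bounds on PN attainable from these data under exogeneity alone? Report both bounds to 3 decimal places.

0.212 ≤ PN ≤ 0.687

Let p₁ = 0.678, p₀ = 0.534.
Under exogeneity alone the bounds on PN are max{0,(p₁−p₀)/p₁} ≤ PN ≤ min{1,(1−p₀)/p₁}.
  lower = (p₁ − p₀)/p₁ = 0.144 / 0.678 ≈ 0.2124
  upper = min{1, (1 − p₀)/p₁} = 0.466 / 0.678 ≈ 0.6873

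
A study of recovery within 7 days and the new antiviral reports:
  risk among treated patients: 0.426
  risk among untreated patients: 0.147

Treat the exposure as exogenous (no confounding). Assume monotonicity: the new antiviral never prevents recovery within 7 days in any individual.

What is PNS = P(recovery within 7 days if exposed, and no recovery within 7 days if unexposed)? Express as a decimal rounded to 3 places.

PNS ≈ 0.279

Let p₁ = 0.426, p₀ = 0.147.
Under exogeneity and monotonicity, PNS = p₁ − p₀.
PNS = 0.426 − 0.147 = 0.279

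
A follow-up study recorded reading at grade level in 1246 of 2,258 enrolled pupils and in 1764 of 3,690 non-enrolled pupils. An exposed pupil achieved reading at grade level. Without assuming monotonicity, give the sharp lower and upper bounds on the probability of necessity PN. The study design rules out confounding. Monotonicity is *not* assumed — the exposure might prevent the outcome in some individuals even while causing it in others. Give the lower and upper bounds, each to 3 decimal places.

0.134 ≤ PN ≤ 0.946

p₁ = P(outcome | exposed) = 1246/2258 = 0.55182
p₀ = P(outcome | unexposed) = 1764/3690 = 0.47805
Under exogeneity alone the bounds on PN are max{0,(p₁−p₀)/p₁} ≤ PN ≤ min{1,(1−p₀)/p₁}.
  lower = (p₁ − p₀)/p₁ = 0.073767 / 0.55182 ≈ 0.1337
  upper = min{1, (1 − p₀)/p₁} = 0.52195 / 0.55182 ≈ 0.9459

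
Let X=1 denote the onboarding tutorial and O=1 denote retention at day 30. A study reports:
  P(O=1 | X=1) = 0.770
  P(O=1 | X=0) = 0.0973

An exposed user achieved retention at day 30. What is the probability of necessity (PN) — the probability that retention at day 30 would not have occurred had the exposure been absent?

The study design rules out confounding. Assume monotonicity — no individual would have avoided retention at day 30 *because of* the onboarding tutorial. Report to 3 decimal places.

PN ≈ 0.874

Let p₁ = 0.77, p₀ = 0.0973.
Under exogeneity and monotonicity, PN = (p₁ − p₀) / p₁.
PN = (0.77 − 0.0973) / 0.77 = 0.6727 / 0.77 ≈ 0.8736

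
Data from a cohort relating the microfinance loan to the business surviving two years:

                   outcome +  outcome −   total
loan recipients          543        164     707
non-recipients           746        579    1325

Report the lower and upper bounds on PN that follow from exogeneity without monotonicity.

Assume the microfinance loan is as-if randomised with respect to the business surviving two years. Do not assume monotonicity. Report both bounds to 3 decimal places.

p₁ = P(outcome | exposed) = 543/707 = 0.76803
p₀ = P(outcome | unexposed) = 746/1325 = 0.56302
Under exogeneity alone the bounds on PN are max{0,(p₁−p₀)/p₁} ≤ PN ≤ min{1,(1−p₀)/p₁}.
  lower = (p₁ − p₀)/p₁ = 0.20502 / 0.76803 ≈ 0.2669
  upper = min{1, (1 − p₀)/p₁} = 0.43698 / 0.76803 ≈ 0.5690

0.267 ≤ PN ≤ 0.569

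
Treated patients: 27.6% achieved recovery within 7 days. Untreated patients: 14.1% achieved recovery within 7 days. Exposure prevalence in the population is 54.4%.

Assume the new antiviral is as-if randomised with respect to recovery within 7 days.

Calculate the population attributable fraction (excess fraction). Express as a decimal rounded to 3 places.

p₁ = 0.276, p₀ = 0.141.
Overall risk P(Y=1) = π·p₁ + (1−π)·p₀ = 0.544×0.276 + 0.456×0.141 = 0.21444.
Under exogeneity, PAF = [P(Y=1) − p₀] / P(Y=1).
PAF = (0.21444 − 0.141) / 0.21444 ≈ 0.3425

PAF ≈ 0.342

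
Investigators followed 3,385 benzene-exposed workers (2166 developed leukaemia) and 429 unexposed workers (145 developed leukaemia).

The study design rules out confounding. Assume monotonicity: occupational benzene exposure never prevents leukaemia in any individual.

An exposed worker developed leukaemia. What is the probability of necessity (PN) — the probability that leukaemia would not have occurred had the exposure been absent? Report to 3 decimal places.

PN ≈ 0.472

p₁ = P(outcome | exposed) = 2166/3385 = 0.63988
p₀ = P(outcome | unexposed) = 145/429 = 0.338
Under exogeneity and monotonicity, PN = (p₁ − p₀) / p₁.
PN = (0.63988 − 0.338) / 0.63988 = 0.30189 / 0.63988 ≈ 0.4718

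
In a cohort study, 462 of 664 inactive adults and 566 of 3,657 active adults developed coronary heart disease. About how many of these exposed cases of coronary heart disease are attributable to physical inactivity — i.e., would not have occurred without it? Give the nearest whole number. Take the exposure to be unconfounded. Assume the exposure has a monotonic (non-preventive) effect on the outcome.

about 359 cases

p₁ = P(outcome | exposed) = 462/664 = 0.69578
p₀ = P(outcome | unexposed) = 566/3657 = 0.15477
PN = (p₁ − p₀)/p₁ = (0.69578 − 0.15477) / 0.69578 ≈ 0.77756.
Attributable cases ≈ PN × (exposed cases) = 0.77756 × 462 ≈ 359.23.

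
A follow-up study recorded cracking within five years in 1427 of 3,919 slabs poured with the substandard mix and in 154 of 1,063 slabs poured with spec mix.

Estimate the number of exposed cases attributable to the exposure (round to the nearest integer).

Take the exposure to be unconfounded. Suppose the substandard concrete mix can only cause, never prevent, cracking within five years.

about 859 cases

p₁ = P(outcome | exposed) = 1427/3919 = 0.36412
p₀ = P(outcome | unexposed) = 154/1063 = 0.14487
PN = (p₁ − p₀)/p₁ = (0.36412 − 0.14487) / 0.36412 ≈ 0.60213.
Attributable cases ≈ PN × (exposed cases) = 0.60213 × 1427 ≈ 859.24.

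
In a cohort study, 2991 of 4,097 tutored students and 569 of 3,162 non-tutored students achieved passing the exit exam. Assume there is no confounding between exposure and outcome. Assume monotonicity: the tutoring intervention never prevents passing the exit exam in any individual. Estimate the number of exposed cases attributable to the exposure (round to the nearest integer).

p₁ = P(outcome | exposed) = 2991/4097 = 0.73005
p₀ = P(outcome | unexposed) = 569/3162 = 0.17995
PN = (p₁ − p₀)/p₁ = (0.73005 − 0.17995) / 0.73005 ≈ 0.75351.
Attributable cases ≈ PN × (exposed cases) = 0.75351 × 2991 ≈ 2253.75.

about 2254 cases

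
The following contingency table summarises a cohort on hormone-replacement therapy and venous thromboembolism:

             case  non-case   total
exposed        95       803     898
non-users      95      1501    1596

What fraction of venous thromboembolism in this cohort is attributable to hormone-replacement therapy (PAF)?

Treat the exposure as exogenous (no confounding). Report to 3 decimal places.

p₁ = P(outcome | exposed) = 95/898 = 0.10579
p₀ = P(outcome | unexposed) = 95/1596 = 0.059524
Exposure prevalence π = 898/2494 = 0.36006; overall risk P(Y=1) = 0.076183.
Under exogeneity, PAF = [P(Y=1) − p₀]/P(Y=1).
PAF = (0.076183 − 0.059524) / 0.076183 ≈ 0.2187

PAF ≈ 0.219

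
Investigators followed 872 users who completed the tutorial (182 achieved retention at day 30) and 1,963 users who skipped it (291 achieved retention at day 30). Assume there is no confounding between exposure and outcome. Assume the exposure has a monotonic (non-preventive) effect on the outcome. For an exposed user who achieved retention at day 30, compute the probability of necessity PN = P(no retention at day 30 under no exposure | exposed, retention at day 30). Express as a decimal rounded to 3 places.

PN ≈ 0.290

p₁ = P(outcome | exposed) = 182/872 = 0.20872
p₀ = P(outcome | unexposed) = 291/1963 = 0.14824
Under exogeneity and monotonicity, PN = (p₁ − p₀) / p₁.
PN = (0.20872 − 0.14824) / 0.20872 = 0.060473 / 0.20872 ≈ 0.2897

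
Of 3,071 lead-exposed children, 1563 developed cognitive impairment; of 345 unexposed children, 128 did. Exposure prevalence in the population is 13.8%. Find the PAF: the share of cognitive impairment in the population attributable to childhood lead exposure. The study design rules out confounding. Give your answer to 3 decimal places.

PAF ≈ 0.049

p₁ = P(outcome | exposed) = 1563/3071 = 0.50895
p₀ = P(outcome | unexposed) = 128/345 = 0.37101
Overall risk P(Y=1) = π·p₁ + (1−π)·p₀ = 0.138×0.50895 + 0.862×0.37101 = 0.39005.
Under exogeneity, PAF = [P(Y=1) − p₀] / P(Y=1).
PAF = (0.39005 − 0.37101) / 0.39005 ≈ 0.0488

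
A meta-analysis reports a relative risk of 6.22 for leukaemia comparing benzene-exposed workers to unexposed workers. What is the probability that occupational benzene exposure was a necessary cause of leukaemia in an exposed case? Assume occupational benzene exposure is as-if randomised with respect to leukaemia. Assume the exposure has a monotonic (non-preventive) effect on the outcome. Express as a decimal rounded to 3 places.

Under exogeneity and monotonicity, PN = (RR − 1) / RR = 1 − 1/RR.
PN = (6.22 − 1) / 6.22 = 5.22 / 6.22 ≈ 0.8392

PN ≈ 0.839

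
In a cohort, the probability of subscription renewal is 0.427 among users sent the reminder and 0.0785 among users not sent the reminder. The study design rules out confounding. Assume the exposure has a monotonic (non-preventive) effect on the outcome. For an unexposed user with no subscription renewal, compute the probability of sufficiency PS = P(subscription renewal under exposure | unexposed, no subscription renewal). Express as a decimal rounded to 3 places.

Let p₁ = 0.427, p₀ = 0.0785.
Under exogeneity and monotonicity, PS = (p₁ − p₀) / (1 − p₀).
PS = (0.427 − 0.0785) / (1 − 0.0785) = 0.3485 / 0.9215 ≈ 0.3782

PS ≈ 0.378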